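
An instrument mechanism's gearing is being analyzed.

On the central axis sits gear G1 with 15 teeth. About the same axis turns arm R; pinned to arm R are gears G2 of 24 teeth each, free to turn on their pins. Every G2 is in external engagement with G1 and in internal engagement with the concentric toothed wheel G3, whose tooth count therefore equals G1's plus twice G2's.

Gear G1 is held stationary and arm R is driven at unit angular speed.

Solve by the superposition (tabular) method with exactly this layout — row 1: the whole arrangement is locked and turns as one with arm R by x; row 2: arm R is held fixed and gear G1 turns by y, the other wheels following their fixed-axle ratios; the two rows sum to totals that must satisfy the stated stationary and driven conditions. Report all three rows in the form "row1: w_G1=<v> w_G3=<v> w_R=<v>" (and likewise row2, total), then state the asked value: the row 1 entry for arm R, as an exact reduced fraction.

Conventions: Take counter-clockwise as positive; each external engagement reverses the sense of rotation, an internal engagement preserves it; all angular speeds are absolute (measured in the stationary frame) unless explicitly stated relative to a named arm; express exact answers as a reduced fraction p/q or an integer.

class = planetary set [G3 = 15+2·24 = 63; Willis about the carrier]
row 1 — lock + rotate with arm: ω_sun = ω_ring = ω_arm = x
row 2 (arm held, sun turns y): ω_ring = −(15/63)·y, ω_arm = 0
boundary: total ω_sun = x + y = 0 and total ω_arm = x = 1  ⇒  y = -1, x = 1
row 2 ring = −(15/63)·(-1) = 5/21
totals (row 1 + row 2): sun 1 + (-1) = 0, ring 1 + 5/21 = 26/21, arm 1 + 0 = 1
asked cell (row1, arm) = 1

row1: w_G1=1 w_G3=1 w_R=1
row2: w_G1=-1 w_G3=5/21 w_R=0
total: w_G1=0 w_G3=26/21 w_R=1
asked value: 1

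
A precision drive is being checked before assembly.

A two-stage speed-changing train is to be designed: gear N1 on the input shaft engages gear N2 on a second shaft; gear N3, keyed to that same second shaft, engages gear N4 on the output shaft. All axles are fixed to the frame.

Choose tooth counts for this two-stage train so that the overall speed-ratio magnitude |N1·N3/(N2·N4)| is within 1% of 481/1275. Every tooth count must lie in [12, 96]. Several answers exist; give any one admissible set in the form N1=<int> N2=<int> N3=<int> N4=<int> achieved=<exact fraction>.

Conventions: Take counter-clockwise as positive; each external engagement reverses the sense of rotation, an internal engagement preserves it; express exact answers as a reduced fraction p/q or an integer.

2-stage fixed-axis compound train for ratio 481/1275
target = 481/1275 in lowest terms: an exact hit needs N1·N3 = k·481 and N2·N4 = k·1275 for one integer k, every count in [12, 96]; additionally prefer no 1:1 stage (N1 ≠ N2, N3 ≠ N4)
k = 1: N1·N3 = 481 = 13·37, N2·N4 = 1275 = 15·85
achieved = 13·37/(15·85) = 481/1275; |achieved − target| = 0 ≤ 481/127500 ✓

N1=13 N2=15 N3=37 N4=85 achieved=481/1275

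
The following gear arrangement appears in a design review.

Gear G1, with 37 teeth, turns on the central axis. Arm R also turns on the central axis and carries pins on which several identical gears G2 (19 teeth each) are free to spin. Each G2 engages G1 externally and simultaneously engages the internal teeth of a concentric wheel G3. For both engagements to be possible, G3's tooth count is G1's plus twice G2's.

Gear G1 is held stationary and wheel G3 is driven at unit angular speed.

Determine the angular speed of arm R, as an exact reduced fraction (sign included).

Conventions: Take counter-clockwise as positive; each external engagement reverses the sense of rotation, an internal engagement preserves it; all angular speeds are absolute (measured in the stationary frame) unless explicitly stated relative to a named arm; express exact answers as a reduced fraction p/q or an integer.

topology: planetary set — G1 37T / G2 19T / G3 75T, arm = carrier (Willis)
ring teeth: 37 + 2·19 = 75
37(ω_sun−ω_arm) = −75(ω_ring−ω_arm),  ω_sun = 0, ω_ring = 1
37(0−ω_arm) = −75(1−ω_arm)  ⇒  112·ω_arm = 75  ⇒  ω_arm = 75/112
exact speed ratio = 75/112

75/112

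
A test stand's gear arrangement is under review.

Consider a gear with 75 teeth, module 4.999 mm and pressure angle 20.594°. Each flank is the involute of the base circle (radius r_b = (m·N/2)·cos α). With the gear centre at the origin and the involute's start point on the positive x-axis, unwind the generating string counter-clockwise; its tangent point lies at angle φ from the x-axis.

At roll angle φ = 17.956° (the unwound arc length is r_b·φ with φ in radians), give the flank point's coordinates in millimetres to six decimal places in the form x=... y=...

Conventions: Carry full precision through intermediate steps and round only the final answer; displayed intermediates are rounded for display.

x=183.889982 y=1.782802

class = single-mesh tooth geometry [base-circle involute, m = 4.999, 75T]
pitch radius r_p = m·N/2 = 4.999·75/2 = 187.462500
base radius r_b = r_p·cos α = 187.462500·cos 20.594° = 175.482967
roll angle φ = 17.956° = 0.31339132 rad
x = r_b·(cos φ + φ·sin φ) = 183.889982
y = r_b·(sin φ − φ·cos φ) = 1.782802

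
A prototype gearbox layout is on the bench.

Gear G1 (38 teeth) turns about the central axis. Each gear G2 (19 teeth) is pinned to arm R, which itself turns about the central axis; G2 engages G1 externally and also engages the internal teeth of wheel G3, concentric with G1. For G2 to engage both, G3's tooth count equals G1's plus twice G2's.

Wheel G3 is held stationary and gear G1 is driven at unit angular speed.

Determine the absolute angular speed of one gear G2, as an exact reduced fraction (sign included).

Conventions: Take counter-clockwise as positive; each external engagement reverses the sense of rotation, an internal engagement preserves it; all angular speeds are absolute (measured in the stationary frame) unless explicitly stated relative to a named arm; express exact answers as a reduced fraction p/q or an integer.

-1

class = planetary set [G3 = 38+2·19 = 76; Willis about the carrier]
ring teeth: 38 + 2·19 = 76
38(ω_sun−ω_arm) = −76(ω_ring−ω_arm),  ω_ring = 0, ω_sun = 1
38(1−ω_arm) = −76(0−ω_arm)  ⇒  114·ω_arm = 38  ⇒  ω_arm = 1/3
sun–planet mesh: 38·(1−1/3) = −19·(ω_p−ω_arm)  ⇒  ω_p−ω_arm = -4/3
ω_p = 1/3 − 4/3 = -1
exact speed ratio = -1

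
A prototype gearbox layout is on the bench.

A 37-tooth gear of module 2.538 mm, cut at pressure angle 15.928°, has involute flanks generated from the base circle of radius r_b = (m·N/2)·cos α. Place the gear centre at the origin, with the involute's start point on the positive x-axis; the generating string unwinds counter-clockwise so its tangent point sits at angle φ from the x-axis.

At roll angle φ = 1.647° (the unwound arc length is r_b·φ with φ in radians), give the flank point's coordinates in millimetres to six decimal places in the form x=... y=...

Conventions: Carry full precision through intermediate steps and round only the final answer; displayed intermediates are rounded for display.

x=45.168998 y=0.000357

recognized (one wheel, involute flank): single-mesh tooth geometry, m = 2.538, N = 37
pitch radius r_p = m·N/2 = 2.538·37/2 = 46.953000
base radius r_b = r_p·cos α = 46.953000·cos 15.928° = 45.150348
roll angle φ = 1.647° = 0.02874557 rad
x = r_b·(cos φ + φ·sin φ) = 45.168998
y = r_b·(sin φ − φ·cos φ) = 0.000357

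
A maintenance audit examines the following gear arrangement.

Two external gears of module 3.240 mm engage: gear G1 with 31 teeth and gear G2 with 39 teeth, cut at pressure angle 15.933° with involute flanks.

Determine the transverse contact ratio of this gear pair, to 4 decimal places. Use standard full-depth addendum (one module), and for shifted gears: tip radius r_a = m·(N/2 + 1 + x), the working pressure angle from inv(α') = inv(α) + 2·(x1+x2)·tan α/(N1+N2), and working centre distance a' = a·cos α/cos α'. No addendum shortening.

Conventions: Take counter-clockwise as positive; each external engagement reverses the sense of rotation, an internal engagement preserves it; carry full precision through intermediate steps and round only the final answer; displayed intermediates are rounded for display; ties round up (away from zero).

1.9055

topology: single-mesh involute geometry — m = 3.240, 31T/39T pair
base radii: r_b1 = 48.290716, r_b2 = 60.752837
tip radii: r_a1 = 53.460000, r_a2 = 66.420000
no profile shift: α' = α, a' = a
action lengths: √(r_a1²−r_b1²) = 22.934217, √(r_a2²−r_b2²) = 26.846028
base pitch p_b = π·m·cos α = 9.787726
CR = (22.934217 + 26.846028 − 113.400000·sin 15.93300°)/9.787726 = 1.905495
contact ratio ≈ 1.9055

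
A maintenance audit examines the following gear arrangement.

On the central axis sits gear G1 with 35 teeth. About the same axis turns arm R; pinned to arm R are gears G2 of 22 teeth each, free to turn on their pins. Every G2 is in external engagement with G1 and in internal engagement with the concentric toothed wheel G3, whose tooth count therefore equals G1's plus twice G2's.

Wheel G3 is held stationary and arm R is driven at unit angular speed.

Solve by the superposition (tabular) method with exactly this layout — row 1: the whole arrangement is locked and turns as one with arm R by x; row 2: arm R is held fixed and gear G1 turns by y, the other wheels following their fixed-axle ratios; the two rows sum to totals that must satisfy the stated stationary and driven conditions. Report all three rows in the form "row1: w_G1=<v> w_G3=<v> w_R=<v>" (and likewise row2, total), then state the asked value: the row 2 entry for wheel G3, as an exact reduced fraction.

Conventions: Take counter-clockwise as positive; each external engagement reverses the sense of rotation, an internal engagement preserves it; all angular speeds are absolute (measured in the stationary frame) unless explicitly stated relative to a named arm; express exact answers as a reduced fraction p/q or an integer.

class = planetary set [G3 = 35+2·22 = 79; Willis about the carrier]
row 1 — lock + rotate with arm: ω_sun = ω_ring = ω_arm = x
row 2: sun turns y, ring = −(35/79)·y, arm 0
boundary: total ω_ring = x − (35/79)·y = 0 and total ω_arm = x = 1  ⇒  y = 79/35, x = 1
row 2 ring = −(35/79)·79/35 = -1
totals (row 1 + row 2): sun 1 + 79/35 = 114/35, ring 1 + (-1) = 0, arm 1 + 0 = 1
asked cell (row2, ring) = -1

row1: w_G1=1 w_G3=1 w_R=1
row2: w_G1=79/35 w_G3=-1 w_R=0
total: w_G1=114/35 w_G3=0 w_R=1
asked value: -1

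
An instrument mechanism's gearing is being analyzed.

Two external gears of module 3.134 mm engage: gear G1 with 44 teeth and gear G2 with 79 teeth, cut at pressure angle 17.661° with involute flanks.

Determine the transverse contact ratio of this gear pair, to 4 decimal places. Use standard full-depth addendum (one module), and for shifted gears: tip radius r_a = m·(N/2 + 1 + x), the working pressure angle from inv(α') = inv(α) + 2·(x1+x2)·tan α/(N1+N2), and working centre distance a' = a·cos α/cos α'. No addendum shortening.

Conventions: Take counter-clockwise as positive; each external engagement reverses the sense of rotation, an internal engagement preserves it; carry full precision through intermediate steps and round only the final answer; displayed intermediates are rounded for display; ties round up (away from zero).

topology: single-mesh involute geometry — m = 3.134, 44T/79T pair
base radii: r_b1 = 65.698357, r_b2 = 117.958414
tip radii: r_a1 = 72.082000, r_a2 = 126.927000
no profile shift: α' = α, a' = a
action lengths: √(r_a1²−r_b1²) = 29.657049, √(r_a2²−r_b2²) = 46.864441
base pitch p_b = π·m·cos α = 9.381703
CR = (29.657049 + 46.864441 − 192.741000·sin 17.66100°)/9.381703 = 1.923622
contact ratio ≈ 1.9236

1.9236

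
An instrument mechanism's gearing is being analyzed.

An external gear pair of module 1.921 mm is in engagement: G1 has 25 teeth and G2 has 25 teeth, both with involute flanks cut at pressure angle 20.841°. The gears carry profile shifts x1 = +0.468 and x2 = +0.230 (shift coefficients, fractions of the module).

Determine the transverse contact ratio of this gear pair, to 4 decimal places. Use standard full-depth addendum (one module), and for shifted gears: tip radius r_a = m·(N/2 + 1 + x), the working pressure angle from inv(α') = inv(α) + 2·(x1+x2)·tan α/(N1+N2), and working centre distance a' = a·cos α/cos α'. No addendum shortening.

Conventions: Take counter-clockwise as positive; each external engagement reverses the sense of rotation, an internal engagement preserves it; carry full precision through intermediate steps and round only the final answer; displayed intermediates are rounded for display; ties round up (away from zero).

class = single-mesh tooth geometry [involute pair 25T × 25T, m = 1.921]
base radii: r_b1 = 22.441394, r_b2 = 22.441394
tip radii: r_a1 = 26.832528, r_a2 = 26.375330
inv(α') = inv(20.841°) + 2·(+0.468+0.230)·tan α/(25+25) = 0.02756804  ⇒  α' = 24.34648°
a' = a·cos α / cos α' = 48.0250·cos 20.841°/cos 24.34648° = 49.263865
action lengths: √(r_a1²−r_b1²) = 14.709466, √(r_a2²−r_b2²) = 13.857917
base pitch p_b = π·m·cos α = 5.640137
CR = (14.709466 + 13.857917 − 49.263865·sin 24.34648°)/5.640137 = 1.464181
contact ratio ≈ 1.4642

1.4642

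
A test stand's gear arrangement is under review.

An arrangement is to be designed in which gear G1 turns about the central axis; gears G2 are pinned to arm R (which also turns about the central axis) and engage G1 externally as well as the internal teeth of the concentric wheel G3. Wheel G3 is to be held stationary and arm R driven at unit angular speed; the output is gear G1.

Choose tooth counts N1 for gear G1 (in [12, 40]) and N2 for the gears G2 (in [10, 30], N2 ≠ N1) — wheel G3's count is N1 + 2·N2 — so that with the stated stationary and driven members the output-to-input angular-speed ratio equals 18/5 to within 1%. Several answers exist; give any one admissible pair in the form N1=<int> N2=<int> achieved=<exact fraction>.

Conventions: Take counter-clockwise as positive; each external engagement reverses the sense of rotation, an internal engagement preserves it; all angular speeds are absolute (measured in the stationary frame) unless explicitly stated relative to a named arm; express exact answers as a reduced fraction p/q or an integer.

N1=15 N2=12 achieved=18/5

topology: planetary set — design target 18/5, arm = carrier (Willis)
Willis with ω_ring = 0: ω_sun/ω_arm = (N1+N3)/N1; set equal to 18/5  ⇒  N3/N1 = 18/5 − 1 = 13/5
N3 = N1 + 2·N2  ⇒  N2/N1 = (N3/N1 − 1)/2 = (13/5 − 1)/2 = 4/5
smallest multiple with N1 ≥ 12 and N2 ≥ 10: k = 3  ⇒  N1 = 3·5 = 15, N2 = 3·4 = 12 (N1 ≤ 40, N2 ≤ 30, N2 ≠ N1 ✓), N3 = 15 + 2·12 = 39
check: (N1+N3)/N1 with N1 = 15, N3 = 39 gives 18/5; |achieved − target| = 0 ≤ 9/250 ✓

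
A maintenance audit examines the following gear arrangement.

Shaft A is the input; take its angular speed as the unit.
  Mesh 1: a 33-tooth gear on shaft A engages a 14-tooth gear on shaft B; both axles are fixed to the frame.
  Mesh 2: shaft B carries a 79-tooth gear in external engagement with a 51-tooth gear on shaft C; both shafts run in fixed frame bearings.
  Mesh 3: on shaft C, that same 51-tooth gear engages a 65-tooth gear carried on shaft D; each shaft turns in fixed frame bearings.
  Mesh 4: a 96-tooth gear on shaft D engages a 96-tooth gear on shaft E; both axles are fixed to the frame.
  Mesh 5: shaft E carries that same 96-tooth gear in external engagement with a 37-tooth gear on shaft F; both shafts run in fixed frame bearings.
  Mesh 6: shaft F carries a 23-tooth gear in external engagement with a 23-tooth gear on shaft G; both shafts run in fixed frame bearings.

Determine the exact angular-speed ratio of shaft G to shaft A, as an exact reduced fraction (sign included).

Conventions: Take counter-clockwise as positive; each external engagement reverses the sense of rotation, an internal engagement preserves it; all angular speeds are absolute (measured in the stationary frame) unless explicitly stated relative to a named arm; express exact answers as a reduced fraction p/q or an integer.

125136/16835

class = fixed-axis compound train [6 meshes; 6 ratios multiply, 6 sense flips]
mesh 1 [33T→14T]: running ratio 33/14, sense −
mesh 2 [79T→51T]: running ratio 869/238, sense +
mesh 3 [51T→65T]: running ratio 2607/910, sense −
mesh 4 [96T→96T]: running ratio 2607/910, sense +
mesh 5 [96T→37T]: running ratio 125136/16835, sense −
mesh 6 [23T→23T]: running ratio 125136/16835, sense +
ω_out/ω_in = 125136/16835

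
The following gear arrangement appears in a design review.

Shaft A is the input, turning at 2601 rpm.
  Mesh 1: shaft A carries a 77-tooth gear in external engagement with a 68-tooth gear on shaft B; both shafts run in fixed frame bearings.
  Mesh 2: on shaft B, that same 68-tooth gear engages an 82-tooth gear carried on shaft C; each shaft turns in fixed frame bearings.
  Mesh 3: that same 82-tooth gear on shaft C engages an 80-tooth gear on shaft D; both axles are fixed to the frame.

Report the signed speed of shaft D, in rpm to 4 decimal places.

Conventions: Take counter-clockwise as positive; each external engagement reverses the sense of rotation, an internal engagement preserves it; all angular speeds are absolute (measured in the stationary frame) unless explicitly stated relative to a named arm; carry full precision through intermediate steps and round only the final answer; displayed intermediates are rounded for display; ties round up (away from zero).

-2503.4625 rpm

3-mesh fixed-axis compound train (all bearings frame-fixed)
mesh 1 [77T→68T]: ω = 2601.0000×77/68 = 2945.2500 rpm, sense flips to −
mesh 2 [68T→82T]: ω = 2945.2500×68/82 = 2442.4024 rpm, sense flips to +
mesh 3 [82T→80T]: ω = 2442.4024×82/80 = 2503.4625 rpm, sense flips to −
signed output speed = -2503.4625 rpm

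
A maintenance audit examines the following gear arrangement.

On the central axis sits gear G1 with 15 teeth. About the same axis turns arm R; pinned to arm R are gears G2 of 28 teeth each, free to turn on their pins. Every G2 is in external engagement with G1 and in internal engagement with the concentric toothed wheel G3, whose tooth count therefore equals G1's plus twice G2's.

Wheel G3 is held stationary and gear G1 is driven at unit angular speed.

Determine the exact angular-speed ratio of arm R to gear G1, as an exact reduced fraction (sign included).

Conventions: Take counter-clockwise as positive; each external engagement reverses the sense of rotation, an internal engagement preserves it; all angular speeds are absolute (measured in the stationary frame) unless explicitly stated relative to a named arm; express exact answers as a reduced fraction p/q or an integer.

planetary set (15T centre, 28T on arm, 71T internal) — Willis relation
ring teeth: 15 + 2·28 = 71
15(ω_sun−ω_arm) = −71(ω_ring−ω_arm),  ω_ring = 0, ω_sun = 1
15(1−ω_arm) = −71(0−ω_arm)  ⇒  86·ω_arm = 15  ⇒  ω_arm = 15/86
ω_out/ω_in = 15/86

15/86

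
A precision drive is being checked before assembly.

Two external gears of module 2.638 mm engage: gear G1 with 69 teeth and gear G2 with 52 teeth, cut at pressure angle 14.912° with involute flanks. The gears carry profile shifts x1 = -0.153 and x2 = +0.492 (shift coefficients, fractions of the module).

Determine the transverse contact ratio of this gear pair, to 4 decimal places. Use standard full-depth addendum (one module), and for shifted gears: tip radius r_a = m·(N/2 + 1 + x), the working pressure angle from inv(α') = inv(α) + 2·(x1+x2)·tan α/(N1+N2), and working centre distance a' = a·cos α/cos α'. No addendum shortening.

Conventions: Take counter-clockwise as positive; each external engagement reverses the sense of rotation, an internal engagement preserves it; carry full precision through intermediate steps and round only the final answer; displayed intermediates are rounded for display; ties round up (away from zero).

topology: single-mesh involute geometry — m = 2.638, 69T/52T pair
base radii: r_b1 = 87.945950, r_b2 = 66.278107
tip radii: r_a1 = 93.245386, r_a2 = 72.523896
inv(α') = inv(14.912°) + 2·(-0.153+0.492)·tan α/(69+52) = 0.00753239  ⇒  α' = 16.02760°
a' = a·cos α / cos α' = 159.5990·cos 14.912°/cos 16.02760° = 160.461385
action lengths: √(r_a1²−r_b1²) = 30.987286, √(r_a2²−r_b2²) = 29.443641
base pitch p_b = π·m·cos α = 8.008416
CR = (30.987286 + 29.443641 − 160.461385·sin 16.02760°)/8.008416 = 2.013815
contact ratio ≈ 2.0138

2.0138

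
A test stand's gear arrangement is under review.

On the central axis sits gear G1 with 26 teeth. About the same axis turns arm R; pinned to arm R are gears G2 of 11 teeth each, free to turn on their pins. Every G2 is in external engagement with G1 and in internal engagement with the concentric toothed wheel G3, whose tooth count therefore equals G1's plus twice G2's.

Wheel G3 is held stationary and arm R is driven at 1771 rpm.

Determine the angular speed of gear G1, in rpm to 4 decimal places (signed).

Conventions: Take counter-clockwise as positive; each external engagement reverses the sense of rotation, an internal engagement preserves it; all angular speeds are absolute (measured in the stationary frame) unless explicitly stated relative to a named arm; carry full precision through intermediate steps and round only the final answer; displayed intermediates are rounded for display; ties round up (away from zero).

+5040.5385 rpm

class = planetary set [G3 = 26+2·11 = 48; Willis about the carrier]
normalise by the input: solve with ω_arm = 1, then scale by 1771 rpm
ring teeth: 26 + 2·11 = 48
26(ω_sun−ω_arm) = −48(ω_ring−ω_arm),  ω_ring = 0, ω_arm = 1
ω_sun = 1 − (48/26)(0−1) = 37/13
scale: ω_sun = 37/13 × 1771 rpm = +5040.5385 rpm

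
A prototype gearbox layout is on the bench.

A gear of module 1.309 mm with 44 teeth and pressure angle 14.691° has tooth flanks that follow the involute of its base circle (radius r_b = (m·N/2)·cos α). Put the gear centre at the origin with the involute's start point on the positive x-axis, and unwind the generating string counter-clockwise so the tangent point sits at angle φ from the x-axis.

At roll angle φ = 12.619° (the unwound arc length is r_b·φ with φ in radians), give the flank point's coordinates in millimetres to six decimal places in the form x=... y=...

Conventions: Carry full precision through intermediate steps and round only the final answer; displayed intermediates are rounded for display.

x=28.523972 y=0.098720

topology: single-mesh involute geometry — m = 1.309, N = 44
pitch radius r_p = m·N/2 = 1.309·44/2 = 28.798000
base radius r_b = r_p·cos α = 28.798000·cos 14.691° = 27.856524
roll angle φ = 12.619° = 0.22024310 rad
x = r_b·(cos φ + φ·sin φ) = 28.523972
y = r_b·(sin φ − φ·cos φ) = 0.098720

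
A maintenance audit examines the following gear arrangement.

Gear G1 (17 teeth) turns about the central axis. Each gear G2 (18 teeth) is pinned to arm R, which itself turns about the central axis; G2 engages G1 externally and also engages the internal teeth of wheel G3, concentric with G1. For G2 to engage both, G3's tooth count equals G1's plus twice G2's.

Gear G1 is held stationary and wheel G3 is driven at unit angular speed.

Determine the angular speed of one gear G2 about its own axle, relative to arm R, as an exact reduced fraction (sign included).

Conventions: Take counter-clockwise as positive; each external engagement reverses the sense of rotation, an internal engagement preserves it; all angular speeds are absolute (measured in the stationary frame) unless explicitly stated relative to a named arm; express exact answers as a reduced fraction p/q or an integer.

recognized (axles ride arm R): planetary set, 17/18/53 teeth
ring teeth: 17 + 2·18 = 53
17(ω_sun−ω_arm) = −53(ω_ring−ω_arm),  ω_sun = 0, ω_ring = 1
17(0−ω_arm) = −53(1−ω_arm)  ⇒  70·ω_arm = 53  ⇒  ω_arm = 53/70
sun–planet mesh: 17·(0−53/70) = −18·(ω_p−ω_arm)  ⇒  ω_p−ω_arm = 901/1260
exact speed ratio = 901/1260

901/1260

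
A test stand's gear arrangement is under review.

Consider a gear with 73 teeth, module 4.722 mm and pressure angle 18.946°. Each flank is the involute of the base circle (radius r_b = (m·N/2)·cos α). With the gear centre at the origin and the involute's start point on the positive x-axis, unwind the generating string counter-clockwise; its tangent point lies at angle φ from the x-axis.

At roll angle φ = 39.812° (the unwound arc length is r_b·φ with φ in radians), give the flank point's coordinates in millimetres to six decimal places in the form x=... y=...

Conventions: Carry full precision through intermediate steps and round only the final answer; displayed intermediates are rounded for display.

class = single-mesh tooth geometry [base-circle involute, m = 4.722, 73T]
pitch radius r_p = m·N/2 = 4.722·73/2 = 172.353000
base radius r_b = r_p·cos α = 172.353000·cos 18.946° = 163.015776
roll angle φ = 39.812° = 0.69485048 rad
x = r_b·(cos φ + φ·sin φ) = 197.744946
y = r_b·(sin φ − φ·cos φ) = 17.364699

x=197.744946 y=17.364699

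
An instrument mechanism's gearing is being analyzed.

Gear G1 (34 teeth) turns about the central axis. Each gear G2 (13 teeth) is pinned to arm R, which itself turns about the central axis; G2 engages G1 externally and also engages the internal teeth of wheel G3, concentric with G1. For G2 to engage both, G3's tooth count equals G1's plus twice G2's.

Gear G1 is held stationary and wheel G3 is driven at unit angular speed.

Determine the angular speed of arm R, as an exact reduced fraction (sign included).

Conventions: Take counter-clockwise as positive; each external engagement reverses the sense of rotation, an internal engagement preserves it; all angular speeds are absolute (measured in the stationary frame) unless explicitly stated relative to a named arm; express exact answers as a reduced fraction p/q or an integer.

topology: planetary set — G1 34T / G2 13T / G3 60T, arm = carrier (Willis)
ring teeth: 34 + 2·13 = 60
34(ω_sun−ω_arm) = −60(ω_ring−ω_arm),  ω_sun = 0, ω_ring = 1
34(0−ω_arm) = −60(1−ω_arm)  ⇒  94·ω_arm = 60  ⇒  ω_arm = 30/47
exact speed ratio = 30/47

30/47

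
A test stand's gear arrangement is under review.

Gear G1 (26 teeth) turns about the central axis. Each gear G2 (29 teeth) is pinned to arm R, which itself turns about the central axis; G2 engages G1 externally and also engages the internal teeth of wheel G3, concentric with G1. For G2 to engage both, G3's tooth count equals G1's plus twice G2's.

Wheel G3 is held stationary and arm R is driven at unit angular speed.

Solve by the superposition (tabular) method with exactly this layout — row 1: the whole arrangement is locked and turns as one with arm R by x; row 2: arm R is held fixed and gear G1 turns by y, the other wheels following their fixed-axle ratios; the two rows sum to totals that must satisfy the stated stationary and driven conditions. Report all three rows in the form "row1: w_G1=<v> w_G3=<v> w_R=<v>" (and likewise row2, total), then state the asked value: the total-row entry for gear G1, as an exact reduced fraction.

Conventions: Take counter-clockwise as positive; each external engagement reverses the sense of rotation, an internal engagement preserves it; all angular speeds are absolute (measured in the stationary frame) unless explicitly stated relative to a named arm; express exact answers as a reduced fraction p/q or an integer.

recognized (axles ride arm R): planetary set, 26/29/84 teeth
superposition row 1 [locked train]: every member turns x
row 2 — arm fixed, fixed-axis ratios: sun y, ring −(26/84)·y, arm 0
boundary: total ω_ring = x − (26/84)·y = 0 and total ω_arm = x = 1  ⇒  y = 42/13, x = 1
row 2 ring = −(26/84)·42/13 = -1
totals (row 1 + row 2): sun 1 + 42/13 = 55/13, ring 1 + (-1) = 0, arm 1 + 0 = 1
asked cell (total, sun) = 55/13

row1: w_G1=1 w_G3=1 w_R=1
row2: w_G1=42/13 w_G3=-1 w_R=0
total: w_G1=55/13 w_G3=0 w_R=1
asked value: 55/13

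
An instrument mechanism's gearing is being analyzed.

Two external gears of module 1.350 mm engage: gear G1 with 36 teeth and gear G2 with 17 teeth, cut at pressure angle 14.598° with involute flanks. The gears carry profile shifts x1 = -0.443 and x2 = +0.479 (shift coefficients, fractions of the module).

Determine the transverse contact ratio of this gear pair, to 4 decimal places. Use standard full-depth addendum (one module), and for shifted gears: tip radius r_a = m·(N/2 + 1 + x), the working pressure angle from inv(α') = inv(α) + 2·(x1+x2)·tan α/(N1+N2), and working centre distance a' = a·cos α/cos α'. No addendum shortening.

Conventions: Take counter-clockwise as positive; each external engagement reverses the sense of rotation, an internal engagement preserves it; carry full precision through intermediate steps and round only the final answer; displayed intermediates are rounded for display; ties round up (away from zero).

1.7201

single-mesh involute tooth geometry (36T engaging 17T at module 1.350)
base radii: r_b1 = 23.515547, r_b2 = 11.104564
tip radii: r_a1 = 25.051950, r_a2 = 13.471650
inv(α') = inv(14.598°) + 2·(-0.443+0.479)·tan α/(36+17) = 0.00601386  ⇒  α' = 14.89068°
a' = a·cos α / cos α' = 35.7750·cos 14.598°/cos 14.89068° = 35.823127
action lengths: √(r_a1²−r_b1²) = 8.638244, √(r_a2²−r_b2²) = 7.627189
base pitch p_b = π·m·cos α = 4.104237
CR = (8.638244 + 7.627189 − 35.823127·sin 14.89068°)/4.104237 = 1.720116
contact ratio ≈ 1.7201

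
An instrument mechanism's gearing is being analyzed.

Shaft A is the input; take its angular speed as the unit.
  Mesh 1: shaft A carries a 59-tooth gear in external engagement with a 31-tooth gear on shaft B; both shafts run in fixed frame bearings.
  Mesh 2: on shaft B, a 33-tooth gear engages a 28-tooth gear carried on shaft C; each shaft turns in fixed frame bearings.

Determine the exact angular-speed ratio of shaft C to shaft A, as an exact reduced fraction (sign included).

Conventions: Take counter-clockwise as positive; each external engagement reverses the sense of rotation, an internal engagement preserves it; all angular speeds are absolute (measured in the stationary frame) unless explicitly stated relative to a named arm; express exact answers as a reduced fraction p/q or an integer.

class = fixed-axis compound train [2 meshes; 2 ratios multiply, 2 sense flips]
mesh 1 [59T→31T]: running ratio 59/31, sense −
mesh 2 [33T→28T]: running ratio 1947/868, sense +
ω_out/ω_in = 1947/868

1947/868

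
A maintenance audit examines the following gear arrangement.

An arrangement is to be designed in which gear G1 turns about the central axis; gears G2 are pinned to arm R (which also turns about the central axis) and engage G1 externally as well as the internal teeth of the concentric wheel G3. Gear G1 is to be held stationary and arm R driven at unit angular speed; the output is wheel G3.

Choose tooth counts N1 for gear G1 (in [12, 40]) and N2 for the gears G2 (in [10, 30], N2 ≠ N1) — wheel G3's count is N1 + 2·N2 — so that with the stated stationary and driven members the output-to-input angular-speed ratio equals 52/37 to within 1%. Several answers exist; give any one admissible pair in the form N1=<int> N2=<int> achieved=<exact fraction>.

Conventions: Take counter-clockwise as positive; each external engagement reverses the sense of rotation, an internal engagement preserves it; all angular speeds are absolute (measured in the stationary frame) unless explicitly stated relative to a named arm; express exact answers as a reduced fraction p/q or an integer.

class = planetary set [ratio 52/37 wanted; Willis about the carrier]
Willis with ω_sun = 0: ω_ring/ω_arm = (N1+N3)/N3; set equal to 52/37  ⇒  N3/N1 = 1/(52/37 − 1) = 37/15
N3 = N1 + 2·N2  ⇒  N2/N1 = (N3/N1 − 1)/2 = (37/15 − 1)/2 = 11/15
smallest multiple with N1 ≥ 12 and N2 ≥ 10: k = 1  ⇒  N1 = 1·15 = 15, N2 = 1·11 = 11 (N1 ≤ 40, N2 ≤ 30, N2 ≠ N1 ✓), N3 = 15 + 2·11 = 37
check: (N1+N3)/N3 with N1 = 15, N3 = 37 gives 52/37; |achieved − target| = 0 ≤ 13/925 ✓

N1=15 N2=11 achieved=52/37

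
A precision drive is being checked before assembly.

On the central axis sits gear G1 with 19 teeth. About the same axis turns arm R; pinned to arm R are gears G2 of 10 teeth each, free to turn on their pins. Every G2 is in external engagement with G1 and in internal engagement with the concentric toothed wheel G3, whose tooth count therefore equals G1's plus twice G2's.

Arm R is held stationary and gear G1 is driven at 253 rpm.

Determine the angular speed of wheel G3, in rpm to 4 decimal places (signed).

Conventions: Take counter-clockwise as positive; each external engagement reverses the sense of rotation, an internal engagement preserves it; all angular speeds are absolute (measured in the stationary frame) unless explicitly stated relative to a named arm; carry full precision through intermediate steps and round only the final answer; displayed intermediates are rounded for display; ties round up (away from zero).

class = planetary set [G3 = 19+2·10 = 39; Willis about the carrier]
normalise by the input: solve with ω_sun = 1, then scale by 253 rpm
ring teeth: 19 + 2·10 = 39
19(ω_sun−ω_arm) = −39(ω_ring−ω_arm),  ω_arm = 0, ω_sun = 1
ω_ring = 0 − (19/39)(1−0) = -19/39
scale: ω_ring = -19/39 × 253 rpm = -123.2564 rpm

-123.2564 rpm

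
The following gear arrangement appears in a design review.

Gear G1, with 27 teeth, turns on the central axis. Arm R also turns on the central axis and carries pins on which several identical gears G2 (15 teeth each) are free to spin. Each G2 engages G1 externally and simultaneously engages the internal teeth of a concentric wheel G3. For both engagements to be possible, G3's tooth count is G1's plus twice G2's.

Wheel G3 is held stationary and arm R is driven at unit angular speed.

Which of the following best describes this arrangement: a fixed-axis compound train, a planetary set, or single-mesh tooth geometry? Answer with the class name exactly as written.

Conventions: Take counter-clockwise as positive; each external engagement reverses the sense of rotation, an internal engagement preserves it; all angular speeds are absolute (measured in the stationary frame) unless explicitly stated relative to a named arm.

class = planetary set [G3 = 27+2·15 = 57; Willis about the carrier]
classification: planetary set

planetary set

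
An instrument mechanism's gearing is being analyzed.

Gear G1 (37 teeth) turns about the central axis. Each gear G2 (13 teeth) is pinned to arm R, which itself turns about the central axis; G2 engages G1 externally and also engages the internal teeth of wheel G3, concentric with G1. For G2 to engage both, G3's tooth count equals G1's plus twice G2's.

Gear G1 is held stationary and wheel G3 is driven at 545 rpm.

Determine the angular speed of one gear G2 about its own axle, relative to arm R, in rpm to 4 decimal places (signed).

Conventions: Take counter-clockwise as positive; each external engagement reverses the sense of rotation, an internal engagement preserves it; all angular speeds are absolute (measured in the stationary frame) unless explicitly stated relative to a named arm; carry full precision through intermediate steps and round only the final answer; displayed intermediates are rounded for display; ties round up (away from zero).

topology: planetary set — G1 37T / G2 13T / G3 63T, arm = carrier (Willis)
normalise by the input: solve with ω_ring = 1, then scale by 545 rpm
ring teeth: 37 + 2·13 = 63
37(ω_sun−ω_arm) = −63(ω_ring−ω_arm),  ω_sun = 0, ω_ring = 1
37(0−ω_arm) = −63(1−ω_arm)  ⇒  100·ω_arm = 63  ⇒  ω_arm = 63/100
sun–planet mesh: 37·(0−63/100) = −13·(ω_p−ω_arm)  ⇒  ω_p−ω_arm = 2331/1300
scale: ω_p−ω_arm = 2331/1300 × 545 rpm = +977.2269 rpm

+977.2269 rpm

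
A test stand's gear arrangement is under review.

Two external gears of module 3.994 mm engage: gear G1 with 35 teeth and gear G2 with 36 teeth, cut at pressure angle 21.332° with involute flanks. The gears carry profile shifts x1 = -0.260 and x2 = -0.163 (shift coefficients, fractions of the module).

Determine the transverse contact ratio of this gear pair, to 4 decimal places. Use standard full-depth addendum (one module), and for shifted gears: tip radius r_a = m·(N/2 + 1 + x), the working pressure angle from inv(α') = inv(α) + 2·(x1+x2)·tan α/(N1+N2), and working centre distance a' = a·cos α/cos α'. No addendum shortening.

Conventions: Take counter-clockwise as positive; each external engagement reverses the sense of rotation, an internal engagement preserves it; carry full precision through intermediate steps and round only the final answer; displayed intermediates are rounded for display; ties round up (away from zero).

single-mesh involute tooth geometry (35T engaging 36T at module 3.994)
base radii: r_b1 = 65.106368, r_b2 = 66.966550
tip radii: r_a1 = 72.850560, r_a2 = 75.234978
inv(α') = inv(21.332°) + 2·(-0.260-0.163)·tan α/(35+36) = 0.01356029  ⇒  α' = 19.39934°
a' = a·cos α / cos α' = 141.7870·cos 21.332°/cos 19.39934° = 140.022488
action lengths: √(r_a1²−r_b1²) = 32.685852, √(r_a2²−r_b2²) = 34.289694
base pitch p_b = π·m·cos α = 11.687868
CR = (32.685852 + 34.289694 − 140.022488·sin 19.39934°)/11.687868 = 1.751135
contact ratio ≈ 1.7511

1.7511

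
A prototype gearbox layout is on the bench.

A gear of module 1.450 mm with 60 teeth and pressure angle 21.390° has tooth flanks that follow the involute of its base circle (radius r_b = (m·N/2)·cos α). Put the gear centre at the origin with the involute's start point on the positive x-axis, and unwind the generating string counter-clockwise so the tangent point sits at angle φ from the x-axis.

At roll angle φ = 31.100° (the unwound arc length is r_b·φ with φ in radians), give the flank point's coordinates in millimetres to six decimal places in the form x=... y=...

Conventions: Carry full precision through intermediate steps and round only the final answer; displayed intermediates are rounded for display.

x=46.038124 y=2.096220

class = single-mesh tooth geometry [base-circle involute, m = 1.450, 60T]
pitch radius r_p = m·N/2 = 1.450·60/2 = 43.500000
base radius r_b = r_p·cos α = 43.500000·cos 21.390° = 40.503698
roll angle φ = 31.100° = 0.54279740 rad
x = r_b·(cos φ + φ·sin φ) = 46.038124
y = r_b·(sin φ − φ·cos φ) = 2.096220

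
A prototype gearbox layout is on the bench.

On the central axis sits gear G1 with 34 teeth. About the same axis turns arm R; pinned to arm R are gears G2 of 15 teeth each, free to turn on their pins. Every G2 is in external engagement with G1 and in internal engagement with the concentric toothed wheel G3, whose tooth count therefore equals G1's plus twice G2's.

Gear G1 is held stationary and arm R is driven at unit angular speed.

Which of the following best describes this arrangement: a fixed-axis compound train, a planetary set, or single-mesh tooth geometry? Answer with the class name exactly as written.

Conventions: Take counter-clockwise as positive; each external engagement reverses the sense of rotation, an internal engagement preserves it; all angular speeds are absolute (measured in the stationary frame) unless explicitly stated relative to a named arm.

planetary set (34T centre, 15T on arm, 64T internal) — Willis relation
classification: planetary set

planetary set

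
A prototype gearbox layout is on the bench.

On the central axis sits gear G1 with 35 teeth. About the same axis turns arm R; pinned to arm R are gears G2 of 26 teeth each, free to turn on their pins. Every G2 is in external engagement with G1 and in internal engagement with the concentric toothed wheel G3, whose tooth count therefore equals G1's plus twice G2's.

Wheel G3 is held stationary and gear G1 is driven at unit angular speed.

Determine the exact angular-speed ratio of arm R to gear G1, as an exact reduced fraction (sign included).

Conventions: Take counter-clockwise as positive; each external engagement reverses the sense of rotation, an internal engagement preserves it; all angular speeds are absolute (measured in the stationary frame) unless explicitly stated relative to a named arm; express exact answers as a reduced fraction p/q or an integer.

planetary set (35T centre, 26T on arm, 87T internal) — Willis relation
ring teeth: 35 + 2·26 = 87
35(ω_sun−ω_arm) = −87(ω_ring−ω_arm),  ω_ring = 0, ω_sun = 1
35(1−ω_arm) = −87(0−ω_arm)  ⇒  122·ω_arm = 35  ⇒  ω_arm = 35/122
ω_out/ω_in = 35/122

35/122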